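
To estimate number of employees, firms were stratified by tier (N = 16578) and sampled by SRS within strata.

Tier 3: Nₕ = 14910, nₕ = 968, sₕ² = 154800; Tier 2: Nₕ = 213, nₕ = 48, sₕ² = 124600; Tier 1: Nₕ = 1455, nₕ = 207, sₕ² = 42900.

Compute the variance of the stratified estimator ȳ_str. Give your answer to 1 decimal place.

Var(ȳ_str) = Σₕ Wₕ²(1 − fₕ)sₕ²/nₕ with Wₕ = Nₕ/N, N = 16578.
Tier 3: Wₕ = 0.89938473; term = 0.89938473²·(1 − 0.06492287)·154800/968 = 120.95785.
Tier 2: Wₕ = 0.01284835; term = 0.01284835²·(1 − 0.22535211)·124600/48 = 0.33195261.
Tier 1: Wₕ = 0.08776692; term = 0.08776692²·(1 − 0.14226804)·42900/207 = 1.3693052.
Sum = 122.65911.

122.7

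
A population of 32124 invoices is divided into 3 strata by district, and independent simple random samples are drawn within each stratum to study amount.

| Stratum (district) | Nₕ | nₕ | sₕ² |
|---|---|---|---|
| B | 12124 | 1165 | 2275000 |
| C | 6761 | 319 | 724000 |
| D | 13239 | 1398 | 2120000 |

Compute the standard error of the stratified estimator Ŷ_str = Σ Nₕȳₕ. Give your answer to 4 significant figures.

Var(Ŷ_str) = Σₕ Nₕ²(1 − fₕ)sₕ²/nₕ.
B: 12124²·(1 − 1165/12124)·2275000/1165 = 2.5946114 × 10^11.
C: 6761²·(1 − 319/6761)·724000/319 = 9.8850652 × 10^10.
D: 13239²·(1 − 1398/13239)·2120000/1398 = 2.3772358 × 10^11.
Sum = 5.9603537 × 10^11.
SE = √(5.9603537 × 10^11) = 772000.

772000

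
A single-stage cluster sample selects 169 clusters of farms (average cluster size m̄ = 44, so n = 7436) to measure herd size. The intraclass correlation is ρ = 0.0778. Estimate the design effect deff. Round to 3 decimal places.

deff = 1 + (44 − 1)·0.0778 = 1 + 3.3454 = 4.3454.

4.345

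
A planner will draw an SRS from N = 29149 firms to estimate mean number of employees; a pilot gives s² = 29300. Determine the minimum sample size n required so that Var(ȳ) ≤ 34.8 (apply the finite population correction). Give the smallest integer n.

819

Without fpc, n₀ = s²/D = 29300/34.8 = 841.9540.
With fpc, (1 − n/N)·s²/n ≤ D requires n ≥ n₀/(1 + n₀/N) = 841.9540/(1 + 841.9540/29149) = 818.3173.
Rounding up, n = 819.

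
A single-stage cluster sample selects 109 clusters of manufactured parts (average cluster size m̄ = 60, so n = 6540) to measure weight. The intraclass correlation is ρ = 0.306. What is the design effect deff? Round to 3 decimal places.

19.054

deff = 1 + (60 − 1)·0.306 = 1 + 18.054 = 19.054.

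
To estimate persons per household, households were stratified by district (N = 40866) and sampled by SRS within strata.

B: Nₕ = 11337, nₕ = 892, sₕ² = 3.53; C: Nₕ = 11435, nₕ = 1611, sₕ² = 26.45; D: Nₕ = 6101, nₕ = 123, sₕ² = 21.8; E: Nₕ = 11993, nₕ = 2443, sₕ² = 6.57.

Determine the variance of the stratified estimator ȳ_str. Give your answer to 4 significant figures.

Var(ȳ_str) = Σₕ Wₕ²(1 − fₕ)sₕ²/nₕ with Wₕ = Nₕ/N, N = 40866.
B: Wₕ = 0.27741888; term = 0.27741888²·(1 − 0.07868043)·3.53/892 = 2.8060292 × 10^-4.
C: Wₕ = 0.27981696; term = 0.27981696²·(1 − 0.14088325)·26.45/1611 = 0.0011044102.
D: Wₕ = 0.14929281; term = 0.14929281²·(1 − 0.02016063)·21.8/123 = 0.0038706514.
E: Wₕ = 0.29347135; term = 0.29347135²·(1 − 0.20370216)·6.57/2443 = 1.8443734 × 10^-4.
Sum = 0.0054401019.

0.005440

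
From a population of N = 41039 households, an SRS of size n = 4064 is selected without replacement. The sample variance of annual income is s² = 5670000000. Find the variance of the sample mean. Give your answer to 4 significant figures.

Under SRS without replacement, Var(ȳ) = (1 − f)·s²/n with f = n/N = 4064/41039 = 0.09902775.
Var(ȳ) = (1 − 0.09902775)·5670000000/4064 = 0.90097225·1.3951772 × 10^6 = 1.2570159 × 10^6.

1.257 × 10^6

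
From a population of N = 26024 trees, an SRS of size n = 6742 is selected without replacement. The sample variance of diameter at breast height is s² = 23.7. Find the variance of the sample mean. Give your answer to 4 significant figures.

Under SRS without replacement, Var(ȳ) = (1 − f)·s²/n with f = n/N = 6742/26024 = 0.25906855.
Var(ȳ) = (1 − 0.25906855)·23.7/6742 = 0.74093145·0.0035152774 = 0.0026045795.

0.002605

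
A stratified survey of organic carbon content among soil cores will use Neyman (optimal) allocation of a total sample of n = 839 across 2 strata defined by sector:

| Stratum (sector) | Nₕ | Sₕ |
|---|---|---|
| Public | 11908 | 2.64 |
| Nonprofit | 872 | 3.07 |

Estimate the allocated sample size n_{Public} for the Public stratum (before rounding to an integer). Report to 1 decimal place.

773.2

Neyman allocation: nₕ = n·NₕSₕ / Σⱼ NⱼSⱼ.
Σ NⱼSⱼ = 11908·2.64 + 872·3.07 = 34114.16.
n_{Public} = 839·11908·2.64 / 34114.16 = 773.2.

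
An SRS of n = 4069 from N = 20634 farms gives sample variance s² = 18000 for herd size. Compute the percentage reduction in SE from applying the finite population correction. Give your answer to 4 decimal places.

10.4008

f = n/N = 4069/20634 = 0.19719880.
SE_no-fpc = √(s²/n) = 2.1032573; SE_fpc = √((1−f)s²/n) = 1.8845012.
Ratio = √(1−f) = 0.89599174. Reduction = 100·(1 − 0.89599174) = 10.4008%.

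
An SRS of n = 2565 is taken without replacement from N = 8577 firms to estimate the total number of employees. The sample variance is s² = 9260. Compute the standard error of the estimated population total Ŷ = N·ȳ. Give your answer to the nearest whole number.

13644

Var(Ŷ) = N²·Var(ȳ) = N²·(1 − n/N)·s²/n.
f = 2565/8577 = 0.29905561; Var(ȳ) = 0.70094439·9260/2565 = 2.5305049.
Var(Ŷ) = 8577² · 2.5305049 = 1.8615641 × 10^8.
SE(Ŷ) = √(1.8615641 × 10^8) = 13644.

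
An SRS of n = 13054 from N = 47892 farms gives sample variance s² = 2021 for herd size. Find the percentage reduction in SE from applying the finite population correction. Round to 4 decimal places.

14.7106

f = n/N = 13054/47892 = 0.27257162.
SE_no-fpc = √(s²/n) = 0.39346975; SE_fpc = √((1−f)s²/n) = 0.33558804.
Ratio = √(1−f) = 0.85289412. Reduction = 100·(1 − 0.85289412) = 14.7106%.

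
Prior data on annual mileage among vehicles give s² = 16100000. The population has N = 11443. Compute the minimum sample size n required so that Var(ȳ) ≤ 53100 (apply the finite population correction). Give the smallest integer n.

Without fpc, n₀ = s²/D = 16100000/53100 = 303.2015.
With fpc, (1 − n/N)·s²/n ≤ D requires n ≥ n₀/(1 + n₀/N) = 303.2015/(1 + 303.2015/11443) = 295.3750.
Rounding up, n = 296.

296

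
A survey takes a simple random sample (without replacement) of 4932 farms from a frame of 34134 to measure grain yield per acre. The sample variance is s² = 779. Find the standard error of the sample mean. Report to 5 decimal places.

Under SRS without replacement, Var(ȳ) = (1 − f)·s²/n with f = n/N = 4932/34134 = 0.14448937.
Var(ȳ) = (1 − 0.14448937)·779/4932 = 0.85551063·0.15794809 = 0.13512627.
SE(ȳ) = √(0.13512627) = 0.36760.

0.36760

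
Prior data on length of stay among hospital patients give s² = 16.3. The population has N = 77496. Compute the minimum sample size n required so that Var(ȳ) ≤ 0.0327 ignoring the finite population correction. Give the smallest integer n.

499

Without fpc, n₀ = s²/D = 16.3/0.0327 = 498.4709.
Rounding up, n = 499.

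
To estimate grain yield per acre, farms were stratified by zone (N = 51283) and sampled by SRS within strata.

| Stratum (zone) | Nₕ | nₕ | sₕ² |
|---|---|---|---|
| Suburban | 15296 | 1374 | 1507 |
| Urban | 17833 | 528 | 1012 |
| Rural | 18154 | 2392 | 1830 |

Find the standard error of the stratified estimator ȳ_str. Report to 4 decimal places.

Var(ȳ_str) = Σₕ Wₕ²(1 − fₕ)sₕ²/nₕ with Wₕ = Nₕ/N, N = 51283.
Suburban: Wₕ = 0.29826648; term = 0.29826648²·(1 − 0.08982741)·1507/1374 = 0.088809449.
Urban: Wₕ = 0.34773707; term = 0.34773707²·(1 − 0.02960803)·1012/528 = 0.22490326.
Rural: Wₕ = 0.35399645; term = 0.35399645²·(1 − 0.13176160)·1830/2392 = 0.083238975.
Sum = 0.39695168.
SE = √(0.39695168) = 0.6300.

0.6300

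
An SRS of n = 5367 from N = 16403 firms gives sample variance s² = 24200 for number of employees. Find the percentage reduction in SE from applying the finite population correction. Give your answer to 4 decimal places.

f = n/N = 5367/16403 = 0.32719624.
SE_no-fpc = √(s²/n) = 2.1234492; SE_fpc = √((1−f)s²/n) = 1.7417511.
Ratio = √(1−f) = 0.82024616. Reduction = 100·(1 − 0.82024616) = 17.9754%.

17.9754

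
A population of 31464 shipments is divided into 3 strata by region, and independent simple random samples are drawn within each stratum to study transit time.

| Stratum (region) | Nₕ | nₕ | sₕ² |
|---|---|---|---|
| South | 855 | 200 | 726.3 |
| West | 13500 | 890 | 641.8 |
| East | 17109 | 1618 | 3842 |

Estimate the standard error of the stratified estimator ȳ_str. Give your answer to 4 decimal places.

Var(ȳ_str) = Σₕ Wₕ²(1 − fₕ)sₕ²/nₕ with Wₕ = Nₕ/N, N = 31464.
South: Wₕ = 0.02717391; term = 0.02717391²·(1 − 0.23391813)·726.3/200 = 0.0020543082.
West: Wₕ = 0.42906178; term = 0.42906178²·(1 − 0.06592593)·641.8/890 = 0.12400257.
East: Wₕ = 0.54376430; term = 0.54376430²·(1 − 0.09457011)·3842/1618 = 0.63570416.
Sum = 0.76176104.
SE = √(0.76176104) = 0.8728.

0.8728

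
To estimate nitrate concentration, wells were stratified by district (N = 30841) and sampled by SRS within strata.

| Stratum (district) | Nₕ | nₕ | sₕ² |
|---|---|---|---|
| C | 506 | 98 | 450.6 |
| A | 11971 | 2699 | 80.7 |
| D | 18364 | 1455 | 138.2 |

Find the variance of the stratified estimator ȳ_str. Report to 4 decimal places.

0.0355

Var(ȳ_str) = Σₕ Wₕ²(1 − fₕ)sₕ²/nₕ with Wₕ = Nₕ/N, N = 30841.
C: Wₕ = 0.01640673; term = 0.01640673²·(1 − 0.19367589)·450.6/98 = 9.9797322 × 10^-4.
A: Wₕ = 0.38815214; term = 0.38815214²·(1 − 0.22546153)·80.7/2699 = 0.0034891336.
D: Wₕ = 0.59544113; term = 0.59544113²·(1 − 0.07923110)·138.2/1455 = 0.031007971.
Sum = 0.035495078.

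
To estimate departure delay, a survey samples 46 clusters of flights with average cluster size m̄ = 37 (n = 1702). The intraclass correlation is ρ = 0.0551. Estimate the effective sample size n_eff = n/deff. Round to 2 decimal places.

deff = 1 + (37 − 1)·0.0551 = 1 + 1.9836 = 2.9836.
n_eff = 1702 / 2.9836 = 570.45.

570.45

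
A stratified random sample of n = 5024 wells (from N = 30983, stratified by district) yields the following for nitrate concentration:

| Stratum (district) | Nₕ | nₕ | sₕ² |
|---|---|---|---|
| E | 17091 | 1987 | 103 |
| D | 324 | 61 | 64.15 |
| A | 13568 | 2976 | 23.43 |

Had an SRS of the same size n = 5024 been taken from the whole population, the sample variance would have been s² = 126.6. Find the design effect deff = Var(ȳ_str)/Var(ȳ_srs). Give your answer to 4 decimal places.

0.7205

Var(ȳ_str) = Σ Wₕ²(1−fₕ)sₕ²/nₕ with Wₕ = Nₕ/30983:
  E: (17091/30983)²·(1−1987/17091)·103/1987 = 0.01393965
  D: (324/30983)²·(1−61/324)·64.15/61 = 9.335136 × 10^-5
  A: (13568/30983)²·(1−2976/13568)·23.43/2976 = 0.0011786537
  → Var(ȳ_str) = 0.015211655.
Var(ȳ_srs) = (1 − 5024/30983)·126.6/5024 = 0.021112933.
deff = 0.015211655 / 0.021112933 = 0.7205.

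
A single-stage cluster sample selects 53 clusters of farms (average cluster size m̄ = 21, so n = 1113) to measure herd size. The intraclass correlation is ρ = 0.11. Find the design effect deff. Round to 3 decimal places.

3.200

deff = 1 + (21 − 1)·0.11 = 1 + 2.2 = 3.2.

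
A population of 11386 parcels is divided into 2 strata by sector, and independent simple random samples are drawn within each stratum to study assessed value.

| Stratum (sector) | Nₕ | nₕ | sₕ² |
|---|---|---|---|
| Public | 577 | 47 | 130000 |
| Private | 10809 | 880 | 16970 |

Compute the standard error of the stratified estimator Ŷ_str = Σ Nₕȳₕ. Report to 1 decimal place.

Var(Ŷ_str) = Σₕ Nₕ²(1 − fₕ)sₕ²/nₕ.
Public: 577²·(1 − 47/577)·130000/47 = 8.4585745 × 10^8.
Private: 10809²·(1 − 880/10809)·16970/880 = 2.069618 × 10^9.
Sum = 2.9154755 × 10^9.
SE = √(2.9154755 × 10^9) = 53995.1.

53995.1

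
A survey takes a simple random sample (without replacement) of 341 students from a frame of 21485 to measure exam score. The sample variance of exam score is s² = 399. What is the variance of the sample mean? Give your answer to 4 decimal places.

1.1515

Under SRS without replacement, Var(ȳ) = (1 − f)·s²/n with f = n/N = 341/21485 = 0.01587154.
Var(ȳ) = (1 − 0.01587154)·399/341 = 0.98412846·1.170088 = 1.1515169.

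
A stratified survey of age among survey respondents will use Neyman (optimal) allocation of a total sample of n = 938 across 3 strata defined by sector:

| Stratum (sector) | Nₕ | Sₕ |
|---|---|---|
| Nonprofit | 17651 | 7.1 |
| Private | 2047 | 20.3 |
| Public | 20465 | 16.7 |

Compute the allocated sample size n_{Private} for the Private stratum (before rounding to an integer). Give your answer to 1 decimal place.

Neyman allocation: nₕ = n·NₕSₕ / Σⱼ NⱼSⱼ.
Σ NⱼSⱼ = 17651·7.1 + 2047·20.3 + 20465·16.7 = 508641.7.
n_{Private} = 938·2047·20.3 / 508641.7 = 76.6.

76.6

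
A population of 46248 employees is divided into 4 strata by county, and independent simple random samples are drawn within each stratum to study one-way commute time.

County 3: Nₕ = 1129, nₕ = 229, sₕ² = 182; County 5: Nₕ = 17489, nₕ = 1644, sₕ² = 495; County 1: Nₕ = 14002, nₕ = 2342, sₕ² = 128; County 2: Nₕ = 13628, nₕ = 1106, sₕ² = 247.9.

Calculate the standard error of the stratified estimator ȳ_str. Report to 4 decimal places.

0.2479

Var(ȳ_str) = Σₕ Wₕ²(1 − fₕ)sₕ²/nₕ with Wₕ = Nₕ/N, N = 46248.
County 3: Wₕ = 0.02441187; term = 0.02441187²·(1 − 0.20283437)·182/229 = 3.7756041 × 10^-4.
County 5: Wₕ = 0.37815689; term = 0.37815689²·(1 − 0.09400194)·495/1644 = 0.039009887.
County 1: Wₕ = 0.30275904; term = 0.30275904²·(1 − 0.16726182)·128/2342 = 0.0041718222.
County 2: Wₕ = 0.29467220; term = 0.29467220²·(1 − 0.08115644)·247.9/1106 = 0.017883038.
Sum = 0.061442308.
SE = √(0.061442308) = 0.2479.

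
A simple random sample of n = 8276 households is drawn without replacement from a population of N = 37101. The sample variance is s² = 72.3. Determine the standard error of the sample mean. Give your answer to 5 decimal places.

0.08239

Under SRS without replacement, Var(ȳ) = (1 − f)·s²/n with f = n/N = 8276/37101 = 0.22306676.
Var(ȳ) = (1 − 0.22306676)·72.3/8276 = 0.77693324·0.0087361044 = 0.0067873699.
SE(ȳ) = √(0.0067873699) = 0.08239.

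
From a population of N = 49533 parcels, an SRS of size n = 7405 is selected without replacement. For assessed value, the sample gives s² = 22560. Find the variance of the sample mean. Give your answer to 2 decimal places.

Under SRS without replacement, Var(ȳ) = (1 − f)·s²/n with f = n/N = 7405/49533 = 0.14949630.
Var(ȳ) = (1 − 0.14949630)·22560/7405 = 0.85050370·3.0465901 = 2.5911362.

2.59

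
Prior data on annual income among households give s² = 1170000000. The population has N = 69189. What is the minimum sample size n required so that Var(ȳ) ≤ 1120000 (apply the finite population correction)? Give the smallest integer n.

Without fpc, n₀ = s²/D = 1170000000/1120000 = 1044.6429.
With fpc, (1 − n/N)·s²/n ≤ D requires n ≥ n₀/(1 + n₀/N) = 1044.6429/(1 + 1044.6429/69189) = 1029.1051.
Rounding up, n = 1030.

1030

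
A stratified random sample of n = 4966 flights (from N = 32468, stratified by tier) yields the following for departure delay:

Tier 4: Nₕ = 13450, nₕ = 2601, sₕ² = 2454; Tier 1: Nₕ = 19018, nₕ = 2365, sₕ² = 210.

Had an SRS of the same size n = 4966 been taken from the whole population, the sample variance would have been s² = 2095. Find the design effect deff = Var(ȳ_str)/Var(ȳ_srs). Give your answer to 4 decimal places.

Var(ȳ_str) = Σ Wₕ²(1−fₕ)sₕ²/nₕ with Wₕ = Nₕ/32468:
  Tier 4: (13450/32468)²·(1−2601/13450)·2454/2601 = 0.13059758
  Tier 1: (19018/32468)²·(1−2365/19018)·210/2365 = 0.026676841
  → Var(ȳ_str) = 0.15727442.
Var(ȳ_srs) = (1 − 4966/32468)·2095/4966 = 0.35734364.
deff = 0.15727442 / 0.35734364 = 0.4401.

0.4401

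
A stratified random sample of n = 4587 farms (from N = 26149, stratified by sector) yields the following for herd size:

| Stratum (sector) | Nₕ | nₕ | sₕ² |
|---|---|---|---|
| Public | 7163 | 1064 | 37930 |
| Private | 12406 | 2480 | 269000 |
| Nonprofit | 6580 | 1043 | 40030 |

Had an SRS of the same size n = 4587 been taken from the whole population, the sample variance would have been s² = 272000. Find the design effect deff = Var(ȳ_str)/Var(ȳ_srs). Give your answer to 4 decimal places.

0.4879

Var(ȳ_str) = Σ Wₕ²(1−fₕ)sₕ²/nₕ with Wₕ = Nₕ/26149:
  Public: (7163/26149)²·(1−1064/7163)·37930/1064 = 2.2776376
  Private: (12406/26149)²·(1−2480/12406)·269000/2480 = 19.534238
  Nonprofit: (6580/26149)²·(1−1043/6580)·40030/1043 = 2.0449916
  → Var(ȳ_str) = 23.856867.
Var(ȳ_srs) = (1 − 4587/26149)·272000/4587 = 48.896089.
deff = 23.856867 / 48.896089 = 0.4879.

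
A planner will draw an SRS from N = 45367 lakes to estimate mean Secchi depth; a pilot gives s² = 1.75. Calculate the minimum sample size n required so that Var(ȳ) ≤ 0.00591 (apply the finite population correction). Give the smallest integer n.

Without fpc, n₀ = s²/D = 1.75/0.00591 = 296.1083.
With fpc, (1 − n/N)·s²/n ≤ D requires n ≥ n₀/(1 + n₀/N) = 296.1083/(1 + 296.1083/45367) = 294.1881.
Rounding up, n = 295.

295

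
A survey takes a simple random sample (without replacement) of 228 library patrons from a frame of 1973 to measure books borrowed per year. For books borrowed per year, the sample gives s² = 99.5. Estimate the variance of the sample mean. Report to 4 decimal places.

0.3860

Under SRS without replacement, Var(ȳ) = (1 − f)·s²/n with f = n/N = 228/1973 = 0.11556006.
Var(ȳ) = (1 − 0.11556006)·99.5/228 = 0.88443994·0.43640351 = 0.38597269.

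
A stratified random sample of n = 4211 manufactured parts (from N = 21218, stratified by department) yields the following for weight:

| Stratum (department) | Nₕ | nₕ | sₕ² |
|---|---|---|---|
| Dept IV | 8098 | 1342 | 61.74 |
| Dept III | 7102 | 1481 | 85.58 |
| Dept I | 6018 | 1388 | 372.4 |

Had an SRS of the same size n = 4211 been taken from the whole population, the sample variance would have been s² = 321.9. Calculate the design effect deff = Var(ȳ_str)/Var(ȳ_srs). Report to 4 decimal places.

0.4459

Var(ȳ_str) = Σ Wₕ²(1−fₕ)sₕ²/nₕ with Wₕ = Nₕ/21218:
  Dept IV: (8098/21218)²·(1−1342/8098)·61.74/1342 = 0.005590783
  Dept III: (7102/21218)²·(1−1481/7102)·85.58/1481 = 0.0051239229
  Dept I: (6018/21218)²·(1−1388/6018)·372.4/1388 = 0.016605215
  → Var(ȳ_str) = 0.027319921.
Var(ȳ_srs) = (1 − 4211/21218)·321.9/4211 = 0.061271569.
deff = 0.027319921 / 0.061271569 = 0.4459.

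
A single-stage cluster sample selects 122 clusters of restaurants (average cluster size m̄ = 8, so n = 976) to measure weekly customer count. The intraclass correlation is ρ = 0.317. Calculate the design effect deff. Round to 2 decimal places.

3.22

deff = 1 + (8 − 1)·0.317 = 1 + 2.219 = 3.219.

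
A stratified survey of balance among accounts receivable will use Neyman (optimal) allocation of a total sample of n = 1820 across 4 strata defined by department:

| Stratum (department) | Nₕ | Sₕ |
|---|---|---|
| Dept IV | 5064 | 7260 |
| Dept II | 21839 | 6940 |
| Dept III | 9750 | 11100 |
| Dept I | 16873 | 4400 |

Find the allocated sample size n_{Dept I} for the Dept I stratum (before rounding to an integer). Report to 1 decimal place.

364.4

Neyman allocation: nₕ = n·NₕSₕ / Σⱼ NⱼSⱼ.
Σ NⱼSⱼ = 5064·7260 + 21839·6940 + 9750·11100 + 16873·4400 = 3.707935 × 10^8.
n_{Dept I} = 1820·16873·4400 / (3.707935 × 10^8) = 364.4.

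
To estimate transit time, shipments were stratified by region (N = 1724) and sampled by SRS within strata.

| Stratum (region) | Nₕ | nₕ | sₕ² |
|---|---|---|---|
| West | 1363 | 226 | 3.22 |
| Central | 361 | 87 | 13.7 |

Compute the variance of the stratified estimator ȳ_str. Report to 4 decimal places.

Var(ȳ_str) = Σₕ Wₕ²(1 − fₕ)sₕ²/nₕ with Wₕ = Nₕ/N, N = 1724.
West: Wₕ = 0.79060325; term = 0.79060325²·(1 − 0.16581071)·3.22/226 = 0.0074289807.
Central: Wₕ = 0.20939675; term = 0.20939675²·(1 − 0.24099723)·13.7/87 = 0.0052406428.
Sum = 0.012669624.

0.0127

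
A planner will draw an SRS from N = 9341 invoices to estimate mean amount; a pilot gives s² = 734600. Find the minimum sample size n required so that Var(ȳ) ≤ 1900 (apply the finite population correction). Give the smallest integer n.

372

Without fpc, n₀ = s²/D = 734600/1900 = 386.6316.
With fpc, (1 − n/N)·s²/n ≤ D requires n ≥ n₀/(1 + n₀/N) = 386.6316/(1 + 386.6316/9341) = 371.2647.
Rounding up, n = 372.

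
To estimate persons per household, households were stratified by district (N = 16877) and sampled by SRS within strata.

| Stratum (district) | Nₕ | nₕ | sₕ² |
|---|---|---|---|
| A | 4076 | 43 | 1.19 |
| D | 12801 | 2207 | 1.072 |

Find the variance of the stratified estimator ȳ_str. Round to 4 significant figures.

Var(ȳ_str) = Σₕ Wₕ²(1 − fₕ)sₕ²/nₕ with Wₕ = Nₕ/N, N = 16877.
A: Wₕ = 0.24151212; term = 0.24151212²·(1 − 0.01054956)·1.19/43 = 0.0015971673.
D: Wₕ = 0.75848788; term = 0.75848788²·(1 − 0.17240841)·1.072/2207 = 2.3126282 × 10^-4.
Sum = 0.0018284301.

0.001828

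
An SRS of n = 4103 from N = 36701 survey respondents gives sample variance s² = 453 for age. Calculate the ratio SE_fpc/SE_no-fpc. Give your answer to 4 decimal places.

f = n/N = 4103/36701 = 0.11179532.
SE_no-fpc = √(s²/n) = 0.33227552; SE_fpc = √((1−f)s²/n) = 0.31315177.
Ratio = √(1−f) = 0.94244612.

0.9424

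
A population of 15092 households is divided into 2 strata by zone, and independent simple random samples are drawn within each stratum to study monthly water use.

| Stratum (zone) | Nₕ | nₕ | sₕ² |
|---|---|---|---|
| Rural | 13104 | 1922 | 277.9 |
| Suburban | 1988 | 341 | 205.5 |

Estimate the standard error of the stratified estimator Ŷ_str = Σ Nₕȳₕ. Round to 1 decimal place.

Var(Ŷ_str) = Σₕ Nₕ²(1 − fₕ)sₕ²/nₕ.
Rural: 13104²·(1 − 1922/13104)·277.9/1922 = 2.1186467 × 10^7.
Suburban: 1988²·(1 − 341/1988)·205.5/341 = 1.9731833 × 10^6.
Sum = 2.315965 × 10^7.
SE = √(2.315965 × 10^7) = 4812.4.

4812.4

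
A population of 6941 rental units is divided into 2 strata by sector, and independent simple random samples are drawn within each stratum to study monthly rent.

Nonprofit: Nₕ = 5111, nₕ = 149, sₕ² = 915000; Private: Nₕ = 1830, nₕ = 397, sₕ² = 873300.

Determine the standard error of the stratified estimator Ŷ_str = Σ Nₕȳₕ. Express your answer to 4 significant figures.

401900

Var(Ŷ_str) = Σₕ Nₕ²(1 − fₕ)sₕ²/nₕ.
Nonprofit: 5111²·(1 − 149/5111)·915000/149 = 1.5573903 × 10^11.
Private: 1830²·(1 − 397/1830)·873300/397 = 5.7685974 × 10^9.
Sum = 1.6150763 × 10^11.
SE = √(1.6150763 × 10^11) = 401900.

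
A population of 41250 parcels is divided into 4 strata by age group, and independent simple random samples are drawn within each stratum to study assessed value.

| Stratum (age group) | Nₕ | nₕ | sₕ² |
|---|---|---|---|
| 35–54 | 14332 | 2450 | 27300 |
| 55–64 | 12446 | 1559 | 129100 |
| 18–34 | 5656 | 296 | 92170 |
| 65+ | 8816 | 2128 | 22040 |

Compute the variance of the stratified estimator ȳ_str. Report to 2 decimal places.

13.62

Var(ȳ_str) = Σₕ Wₕ²(1 − fₕ)sₕ²/nₕ with Wₕ = Nₕ/N, N = 41250.
35–54: Wₕ = 0.34744242; term = 0.34744242²·(1 − 0.17094613)·27300/2450 = 1.1151801.
55–64: Wₕ = 0.30172121; term = 0.30172121²·(1 − 0.12526113)·129100/1559 = 6.5943234.
18–34: Wₕ = 0.13711515; term = 0.13711515²·(1 − 0.05233380)·92170/296 = 5.547843.
65+: Wₕ = 0.21372121; term = 0.21372121²·(1 − 0.24137931)·22040/2128 = 0.3588888.
Sum = 13.616235.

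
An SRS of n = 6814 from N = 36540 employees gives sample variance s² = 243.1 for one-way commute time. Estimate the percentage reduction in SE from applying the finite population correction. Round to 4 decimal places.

f = n/N = 6814/36540 = 0.18648057.
SE_no-fpc = √(s²/n) = 0.18888237; SE_fpc = √((1−f)s²/n) = 0.17036304.
Ratio = √(1−f) = 0.90195312. Reduction = 100·(1 − 0.90195312) = 9.8047%.

9.8047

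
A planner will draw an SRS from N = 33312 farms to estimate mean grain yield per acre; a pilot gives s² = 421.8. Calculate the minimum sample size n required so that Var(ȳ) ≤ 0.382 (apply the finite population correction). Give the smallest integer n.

1069

Without fpc, n₀ = s²/D = 421.8/0.382 = 1104.1885.
With fpc, (1 − n/N)·s²/n ≤ D requires n ≥ n₀/(1 + n₀/N) = 1104.1885/(1 + 1104.1885/33312) = 1068.7624.
Rounding up, n = 1069.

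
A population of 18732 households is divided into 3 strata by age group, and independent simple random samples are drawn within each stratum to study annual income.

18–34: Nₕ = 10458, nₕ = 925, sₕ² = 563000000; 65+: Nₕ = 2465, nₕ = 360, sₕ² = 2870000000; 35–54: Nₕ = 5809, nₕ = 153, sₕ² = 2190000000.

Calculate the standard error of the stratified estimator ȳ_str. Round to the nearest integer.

Var(ȳ_str) = Σₕ Wₕ²(1 − fₕ)sₕ²/nₕ with Wₕ = Nₕ/N, N = 18732.
18–34: Wₕ = 0.55829596; term = 0.55829596²·(1 − 0.08844903)·563000000/925 = 172932.49.
65+: Wₕ = 0.13159300; term = 0.13159300²·(1 − 0.14604462)·2870000000/360 = 117890.86.
35–54: Wₕ = 0.31011104; term = 0.31011104²·(1 − 0.02633844)·2190000000/153 = 1.3402788 × 10^6.
Sum = 1.6311022 × 10^6.
SE = √(1.6311022 × 10^6) = 1277.

1277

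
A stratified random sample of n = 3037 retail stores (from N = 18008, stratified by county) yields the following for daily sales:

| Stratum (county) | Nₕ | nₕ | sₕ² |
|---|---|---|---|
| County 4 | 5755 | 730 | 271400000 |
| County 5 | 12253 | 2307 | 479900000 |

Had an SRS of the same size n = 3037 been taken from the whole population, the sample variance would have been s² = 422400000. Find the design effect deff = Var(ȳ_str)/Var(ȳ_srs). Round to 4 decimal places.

0.9628

Var(ȳ_str) = Σ Wₕ²(1−fₕ)sₕ²/nₕ with Wₕ = Nₕ/18008:
  County 4: (5755/18008)²·(1−730/5755)·271400000/730 = 33154.113
  County 5: (12253/18008)²·(1−2307/12253)·479900000/2307 = 78174.134
  → Var(ȳ_str) = 111328.25.
Var(ȳ_srs) = (1 − 3037/18008)·422400000/3037 = 115628.38.
deff = 111328.25 / 115628.38 = 0.9628.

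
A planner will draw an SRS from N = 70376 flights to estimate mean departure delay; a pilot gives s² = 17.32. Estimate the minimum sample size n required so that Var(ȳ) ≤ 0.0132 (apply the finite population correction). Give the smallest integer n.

1289

Without fpc, n₀ = s²/D = 17.32/0.0132 = 1312.1212.
With fpc, (1 − n/N)·s²/n ≤ D requires n ≥ n₀/(1 + n₀/N) = 1312.1212/(1 + 1312.1212/70376) = 1288.1052.
Rounding up, n = 1289.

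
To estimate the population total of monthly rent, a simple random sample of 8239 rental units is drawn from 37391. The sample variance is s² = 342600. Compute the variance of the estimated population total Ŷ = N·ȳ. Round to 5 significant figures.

Var(Ŷ) = N²·Var(ȳ) = N²·(1 − n/N)·s²/n.
f = 8239/37391 = 0.22034714; Var(ȳ) = 0.77965286·342600/8239 = 32.420084.
Var(Ŷ) = 37391² · 32.420084 = 4.5326094 × 10^10.

4.5326 × 10^10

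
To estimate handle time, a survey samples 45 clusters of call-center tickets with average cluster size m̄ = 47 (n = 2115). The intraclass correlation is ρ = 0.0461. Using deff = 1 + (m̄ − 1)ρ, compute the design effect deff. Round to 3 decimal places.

deff = 1 + (47 − 1)·0.0461 = 1 + 2.1206 = 3.1206.

3.121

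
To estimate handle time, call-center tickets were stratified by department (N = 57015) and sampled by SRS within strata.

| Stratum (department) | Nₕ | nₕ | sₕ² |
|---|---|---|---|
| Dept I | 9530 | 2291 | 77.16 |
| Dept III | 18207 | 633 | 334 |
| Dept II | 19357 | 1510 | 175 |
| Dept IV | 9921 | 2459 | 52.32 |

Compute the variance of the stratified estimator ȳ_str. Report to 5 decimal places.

0.06545

Var(ȳ_str) = Σₕ Wₕ²(1 − fₕ)sₕ²/nₕ with Wₕ = Nₕ/N, N = 57015.
Dept I: Wₕ = 0.16714900; term = 0.16714900²·(1 − 0.24039874)·77.16/2291 = 7.1476018 × 10^-4.
Dept III: Wₕ = 0.31933702; term = 0.31933702²·(1 − 0.03476685)·334/633 = 0.0519366.
Dept II: Wₕ = 0.33950715; term = 0.33950715²·(1 − 0.07800796)·175/1510 = 0.012316466.
Dept IV: Wₕ = 0.17400684; term = 0.17400684²·(1 − 0.24785808)·52.32/2459 = 4.845534 × 10^-4.
Sum = 0.06545238.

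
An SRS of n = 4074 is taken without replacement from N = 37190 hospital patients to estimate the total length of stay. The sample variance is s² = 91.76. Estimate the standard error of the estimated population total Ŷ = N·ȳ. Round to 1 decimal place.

Var(Ŷ) = N²·Var(ȳ) = N²·(1 − n/N)·s²/n.
f = 4074/37190 = 0.10954558; Var(ȳ) = 0.89045442·91.76/4074 = 0.020055989.
Var(Ŷ) = 37190² · 0.020055989 = 2.773936 × 10^7.
SE(Ŷ) = √(2.773936 × 10^7) = 5266.8.

5266.8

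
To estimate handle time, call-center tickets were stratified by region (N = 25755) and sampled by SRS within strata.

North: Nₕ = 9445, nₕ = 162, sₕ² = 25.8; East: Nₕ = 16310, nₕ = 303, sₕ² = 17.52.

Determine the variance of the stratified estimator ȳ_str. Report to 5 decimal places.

0.04381

Var(ȳ_str) = Σₕ Wₕ²(1 − fₕ)sₕ²/nₕ with Wₕ = Nₕ/N, N = 25755.
North: Wₕ = 0.36672491; term = 0.36672491²·(1 − 0.01715193)·25.8/162 = 0.021050959.
East: Wₕ = 0.63327509; term = 0.63327509²·(1 − 0.01857756)·17.52/303 = 0.022757905.
Sum = 0.043808864.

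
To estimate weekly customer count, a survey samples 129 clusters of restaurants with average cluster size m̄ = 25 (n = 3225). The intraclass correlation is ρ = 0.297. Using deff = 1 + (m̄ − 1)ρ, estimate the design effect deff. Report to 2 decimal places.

deff = 1 + (25 − 1)·0.297 = 1 + 7.128 = 8.128.

8.13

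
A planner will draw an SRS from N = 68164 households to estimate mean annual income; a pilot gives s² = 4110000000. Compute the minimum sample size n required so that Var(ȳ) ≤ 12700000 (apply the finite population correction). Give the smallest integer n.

Without fpc, n₀ = s²/D = 4110000000/12700000 = 323.6220.
With fpc, (1 − n/N)·s²/n ≤ D requires n ≥ n₀/(1 + n₀/N) = 323.6220/(1 + 323.6220/68164) = 322.0928.
Rounding up, n = 323.

323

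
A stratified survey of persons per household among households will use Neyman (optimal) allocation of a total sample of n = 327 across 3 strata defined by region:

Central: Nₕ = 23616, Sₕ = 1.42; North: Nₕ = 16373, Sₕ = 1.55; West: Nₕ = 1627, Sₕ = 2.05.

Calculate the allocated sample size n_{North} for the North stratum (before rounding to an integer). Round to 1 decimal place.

133.3

Neyman allocation: nₕ = n·NₕSₕ / Σⱼ NⱼSⱼ.
Σ NⱼSⱼ = 23616·1.42 + 16373·1.55 + 1627·2.05 = 62248.22.
n_{North} = 327·16373·1.55 / 62248.22 = 133.3.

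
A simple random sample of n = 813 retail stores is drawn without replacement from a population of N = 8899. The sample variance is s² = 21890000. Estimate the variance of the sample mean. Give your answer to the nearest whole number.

24465

Under SRS without replacement, Var(ȳ) = (1 − f)·s²/n with f = n/N = 813/8899 = 0.09135858.
Var(ȳ) = (1 − 0.09135858)·21890000/813 = 0.90864142·26924.969 = 24465.142.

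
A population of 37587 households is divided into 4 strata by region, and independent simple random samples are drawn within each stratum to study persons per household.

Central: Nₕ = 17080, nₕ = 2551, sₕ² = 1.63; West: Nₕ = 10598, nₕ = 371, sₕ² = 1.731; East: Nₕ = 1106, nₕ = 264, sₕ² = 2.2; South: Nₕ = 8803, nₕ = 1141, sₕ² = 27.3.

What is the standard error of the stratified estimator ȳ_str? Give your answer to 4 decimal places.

Var(ȳ_str) = Σₕ Wₕ²(1 − fₕ)sₕ²/nₕ with Wₕ = Nₕ/N, N = 37587.
Central: Wₕ = 0.45441243; term = 0.45441243²·(1 − 0.14935597)·1.63/2551 = 1.1223425 × 10^-4.
West: Wₕ = 0.28195919; term = 0.28195919²·(1 − 0.03500661)·1.731/371 = 3.5794805 × 10^-4.
East: Wₕ = 0.02942507; term = 0.02942507²·(1 − 0.23869801)·2.2/264 = 5.4930132 × 10^-6.
South: Wₕ = 0.23420331; term = 0.23420331²·(1 − 0.12961490)·27.3/1141 = 0.0011422851.
Sum = 0.0016179604.
SE = √(0.0016179604) = 0.0402.

0.0402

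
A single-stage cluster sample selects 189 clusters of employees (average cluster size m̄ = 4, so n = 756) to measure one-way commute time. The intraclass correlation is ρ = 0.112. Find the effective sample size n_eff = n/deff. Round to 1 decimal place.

deff = 1 + (4 − 1)·0.112 = 1 + 0.336 = 1.336.
n_eff = 756 / 1.336 = 565.9.

565.9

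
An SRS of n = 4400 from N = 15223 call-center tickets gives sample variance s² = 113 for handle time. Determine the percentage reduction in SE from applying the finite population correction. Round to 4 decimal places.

f = n/N = 4400/15223 = 0.28903633.
SE_no-fpc = √(s²/n) = 0.16025548; SE_fpc = √((1−f)s²/n) = 0.13512527.
Ratio = √(1−f) = 0.84318662. Reduction = 100·(1 − 0.84318662) = 15.6813%.

15.6813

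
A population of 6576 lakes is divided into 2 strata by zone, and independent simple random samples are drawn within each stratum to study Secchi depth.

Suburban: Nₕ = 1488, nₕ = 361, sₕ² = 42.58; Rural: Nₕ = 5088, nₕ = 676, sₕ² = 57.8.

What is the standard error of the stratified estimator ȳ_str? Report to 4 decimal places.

Var(ȳ_str) = Σₕ Wₕ²(1 − fₕ)sₕ²/nₕ with Wₕ = Nₕ/N, N = 6576.
Suburban: Wₕ = 0.22627737; term = 0.22627737²·(1 − 0.24260753)·42.58/361 = 0.0045740583.
Rural: Wₕ = 0.77372263; term = 0.77372263²·(1 − 0.13286164)·57.8/676 = 0.0443854.
Sum = 0.048959458.
SE = √(0.048959458) = 0.2213.

0.2213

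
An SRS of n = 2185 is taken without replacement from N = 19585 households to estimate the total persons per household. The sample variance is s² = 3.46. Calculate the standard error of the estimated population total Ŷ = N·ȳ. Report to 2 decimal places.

734.60

Var(Ŷ) = N²·Var(ȳ) = N²·(1 − n/N)·s²/n.
f = 2185/19585 = 0.11156497; Var(ȳ) = 0.88843503·3.46/2185 = 0.0014068582.
Var(Ŷ) = 19585² · 0.0014068582 = 539631.73.
SE(Ŷ) = √(539631.73) = 734.60.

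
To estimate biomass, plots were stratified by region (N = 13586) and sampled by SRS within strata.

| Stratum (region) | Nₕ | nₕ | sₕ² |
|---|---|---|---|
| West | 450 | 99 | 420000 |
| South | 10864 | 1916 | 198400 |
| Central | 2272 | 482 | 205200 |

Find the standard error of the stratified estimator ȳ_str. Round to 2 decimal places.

8.22

Var(ȳ_str) = Σₕ Wₕ²(1 − fₕ)sₕ²/nₕ with Wₕ = Nₕ/N, N = 13586.
West: Wₕ = 0.03312233; term = 0.03312233²·(1 − 0.22000000)·420000/99 = 3.6303668.
South: Wₕ = 0.79964670; term = 0.79964670²·(1 − 0.17636230)·198400/1916 = 54.535422.
Central: Wₕ = 0.16723097; term = 0.16723097²·(1 − 0.21214789)·205200/482 = 9.3801213.
Sum = 67.54591.
SE = √(67.54591) = 8.22.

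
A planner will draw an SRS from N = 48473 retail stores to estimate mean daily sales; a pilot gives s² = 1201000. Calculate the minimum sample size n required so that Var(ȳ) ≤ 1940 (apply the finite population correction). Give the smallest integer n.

Without fpc, n₀ = s²/D = 1201000/1940 = 619.0722.
With fpc, (1 − n/N)·s²/n ≤ D requires n ≥ n₀/(1 + n₀/N) = 619.0722/(1 + 619.0722/48473) = 611.2654.
Rounding up, n = 612.

612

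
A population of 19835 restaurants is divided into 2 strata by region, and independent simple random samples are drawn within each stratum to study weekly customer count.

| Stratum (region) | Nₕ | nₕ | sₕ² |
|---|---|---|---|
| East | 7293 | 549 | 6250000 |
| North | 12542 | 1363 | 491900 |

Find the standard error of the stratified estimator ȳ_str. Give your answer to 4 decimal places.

Var(ȳ_str) = Σₕ Wₕ²(1 − fₕ)sₕ²/nₕ with Wₕ = Nₕ/N, N = 19835.
East: Wₕ = 0.36768339; term = 0.36768339²·(1 − 0.07527766)·6250000/549 = 1423.2036.
North: Wₕ = 0.63231661; term = 0.63231661²·(1 − 0.10867485)·491900/1363 = 128.61343.
Sum = 1551.817.
SE = √(1551.817) = 39.3931.

39.3931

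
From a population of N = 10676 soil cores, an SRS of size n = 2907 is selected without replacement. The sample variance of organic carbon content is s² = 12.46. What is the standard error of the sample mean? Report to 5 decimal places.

Under SRS without replacement, Var(ȳ) = (1 − f)·s²/n with f = n/N = 2907/10676 = 0.27229299.
Var(ȳ) = (1 − 0.27229299)·12.46/2907 = 0.72770701·0.0042862057 = 0.0031191019.
SE(ȳ) = √(0.0031191019) = 0.05585.

0.05585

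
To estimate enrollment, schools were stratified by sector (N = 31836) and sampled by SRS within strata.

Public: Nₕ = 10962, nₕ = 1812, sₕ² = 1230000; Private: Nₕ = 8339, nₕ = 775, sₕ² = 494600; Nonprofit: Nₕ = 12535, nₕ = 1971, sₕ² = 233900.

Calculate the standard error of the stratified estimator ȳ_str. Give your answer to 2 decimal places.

Var(ȳ_str) = Σₕ Wₕ²(1 − fₕ)sₕ²/nₕ with Wₕ = Nₕ/N, N = 31836.
Public: Wₕ = 0.34432718; term = 0.34432718²·(1 − 0.16529830)·1230000/1812 = 67.177033.
Private: Wₕ = 0.26193617; term = 0.26193617²·(1 − 0.09293680)·494600/775 = 39.717409.
Nonprofit: Wₕ = 0.39373665; term = 0.39373665²·(1 − 0.15723973)·233900/1971 = 15.504556.
Sum = 122.399.
SE = √(122.399) = 11.06.

11.06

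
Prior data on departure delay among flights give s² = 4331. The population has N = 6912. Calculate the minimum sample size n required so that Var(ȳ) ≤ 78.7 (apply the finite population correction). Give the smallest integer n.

Without fpc, n₀ = s²/D = 4331/78.7 = 55.0318.
With fpc, (1 − n/N)·s²/n ≤ D requires n ≥ n₀/(1 + n₀/N) = 55.0318/(1 + 55.0318/6912) = 54.5971.
Rounding up, n = 55.

55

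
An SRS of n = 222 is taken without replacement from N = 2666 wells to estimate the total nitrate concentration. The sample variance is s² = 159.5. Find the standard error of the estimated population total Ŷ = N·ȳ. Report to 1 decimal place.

Var(Ŷ) = N²·Var(ȳ) = N²·(1 − n/N)·s²/n.
f = 222/2666 = 0.08327082; Var(ȳ) = 0.91672918·159.5/222 = 0.65864101.
Var(Ŷ) = 2666² · 0.65864101 = 4.6813279 × 10^6.
SE(Ŷ) = √(4.6813279 × 10^6) = 2163.6.

2163.6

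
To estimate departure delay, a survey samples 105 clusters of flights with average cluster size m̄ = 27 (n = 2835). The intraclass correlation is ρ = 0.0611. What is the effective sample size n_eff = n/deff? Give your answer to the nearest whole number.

1095

deff = 1 + (27 − 1)·0.0611 = 1 + 1.5886 = 2.5886.
n_eff = 2835 / 2.5886 = 1095.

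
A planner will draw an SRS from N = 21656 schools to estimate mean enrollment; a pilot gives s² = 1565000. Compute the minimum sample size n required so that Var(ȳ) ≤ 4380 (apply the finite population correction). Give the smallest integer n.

352

Without fpc, n₀ = s²/D = 1565000/4380 = 357.3059.
With fpc, (1 − n/N)·s²/n ≤ D requires n ≥ n₀/(1 + n₀/N) = 357.3059/(1 + 357.3059/21656) = 351.5063.
Rounding up, n = 352.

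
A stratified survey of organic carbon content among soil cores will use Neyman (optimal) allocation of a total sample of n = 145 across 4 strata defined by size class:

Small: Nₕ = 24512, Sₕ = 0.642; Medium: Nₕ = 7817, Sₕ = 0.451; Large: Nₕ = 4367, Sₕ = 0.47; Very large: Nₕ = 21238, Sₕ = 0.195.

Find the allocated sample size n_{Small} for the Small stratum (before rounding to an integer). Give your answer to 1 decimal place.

89.6

Neyman allocation: nₕ = n·NₕSₕ / Σⱼ NⱼSⱼ.
Σ NⱼSⱼ = 24512·0.642 + 7817·0.451 + 4367·0.47 + 21238·0.195 = 25456.071.
n_{Small} = 145·24512·0.642 / 25456.071 = 89.6.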